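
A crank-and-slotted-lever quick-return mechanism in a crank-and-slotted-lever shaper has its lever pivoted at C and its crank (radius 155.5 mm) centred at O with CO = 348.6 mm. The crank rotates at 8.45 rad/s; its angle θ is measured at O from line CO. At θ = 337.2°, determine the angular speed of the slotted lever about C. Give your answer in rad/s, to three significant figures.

ω = 8.45 rad/s
Crank pin A relative to C: A = (d + r cosθ, r sinθ); lever angle φ = atan2(r sinθ, d + r cosθ).
Differentiating tanφ: φ̇ = rω(d cosθ + r)/(d² + r² + 2dr cosθ).
d² + r² + 2dr cosθ = |CA|² = 0.245646 m²;  d cosθ + r = +0.47686 m.
|ω_lever| = |0.1555·8.45·+0.47686| / 0.245646 = 2.5508 rad/s.

2.55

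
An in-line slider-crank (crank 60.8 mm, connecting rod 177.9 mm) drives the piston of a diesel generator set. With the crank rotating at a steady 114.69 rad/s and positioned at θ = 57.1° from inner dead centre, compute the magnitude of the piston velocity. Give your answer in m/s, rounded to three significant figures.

ω = 114.7 rad/s
For an in-line slider-crank, x = r cosθ + √(L² − r² sin²θ), so v = −rω sinθ·[1 + r cosθ/√(L² − r² sin²θ)].
With r = 0.0608 m, L = 0.1779 m, θ = 57.1°: √(L² − r² sin²θ) = 0.17042 m.
v = −0.0608·114.7·0.83962·[1 + 0.0608·0.54317/0.17042] = -6.9894 m/s.
|v| = 6.9894 m/s.

6.99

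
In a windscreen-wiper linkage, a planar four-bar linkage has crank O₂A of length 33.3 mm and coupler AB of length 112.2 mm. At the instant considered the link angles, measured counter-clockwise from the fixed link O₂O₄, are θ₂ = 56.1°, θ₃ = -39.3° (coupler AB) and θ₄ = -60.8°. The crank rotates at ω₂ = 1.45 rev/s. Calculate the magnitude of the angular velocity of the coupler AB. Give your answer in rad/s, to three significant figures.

ω₂ = 9.111 rad/s (from 1.45 rev/s).
Differentiating the loop-closure r₂e^{iθ₂}+r₃e^{iθ₃}=r₁+r₄e^{iθ₄} gives r₂ω₂e^{iθ₂}+r₃ω₃e^{iθ₃}=r₄ω₄e^{iθ₄}.
Eliminating the other unknown: ω₃ = r₂ω₂ sin(θ₄−θ₂) / [r₃ sin(θ₃−θ₄)].
Numerator sine = -0.89180; denominator sine = +0.36650.
Result = 0.0333·9.111·(-0.89180) / (0.1122·(+0.36650)) = -6.5795 rad/s; magnitude 6.5795 rad/s.

6.58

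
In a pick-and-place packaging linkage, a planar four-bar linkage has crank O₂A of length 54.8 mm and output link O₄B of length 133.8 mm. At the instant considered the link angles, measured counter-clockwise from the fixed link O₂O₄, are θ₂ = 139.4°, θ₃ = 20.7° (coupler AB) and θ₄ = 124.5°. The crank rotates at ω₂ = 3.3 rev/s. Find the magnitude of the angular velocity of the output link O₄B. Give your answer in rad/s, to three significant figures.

7.67

ω₂ = 20.73 rad/s (from 3.3 rev/s).
Differentiating the loop-closure r₂e^{iθ₂}+r₃e^{iθ₃}=r₁+r₄e^{iθ₄} gives r₂ω₂e^{iθ₂}+r₃ω₃e^{iθ₃}=r₄ω₄e^{iθ₄}.
Eliminating the other unknown: ω₄ = r₂ω₂ sin(θ₂−θ₃) / [r₄ sin(θ₄−θ₃)].
Numerator sine = +0.87715; denominator sine = +0.97113.
Result = 0.0548·20.73·(+0.87715) / (0.1338·(+0.97113)) = +7.6703 rad/s; magnitude 7.6703 rad/s.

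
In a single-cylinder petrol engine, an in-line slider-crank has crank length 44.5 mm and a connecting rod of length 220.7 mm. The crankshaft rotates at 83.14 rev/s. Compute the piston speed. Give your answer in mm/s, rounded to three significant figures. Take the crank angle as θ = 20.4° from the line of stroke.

ω = 2π·83.1 = 522.4 rad/s
For an in-line slider-crank, x = r cosθ + √(L² − r² sin²θ), so v = −rω sinθ·[1 + r cosθ/√(L² − r² sin²θ)].
With r = 0.0445 m, L = 0.2207 m, θ = 20.4°: √(L² − r² sin²θ) = 0.22015 m.
v = −0.0445·522.4·0.34857·[1 + 0.0445·0.93728/0.22015] = -9.6381 m/s.
|v| = 9.6381 m/s = 9638.1 mm/s.

9640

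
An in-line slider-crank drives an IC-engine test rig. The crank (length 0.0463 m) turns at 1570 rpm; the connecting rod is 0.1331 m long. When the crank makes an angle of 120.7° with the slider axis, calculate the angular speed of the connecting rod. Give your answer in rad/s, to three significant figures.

ω = 164.4 rad/s (converted from 1570 rpm).
The rod makes angle φ with the slider axis where L sinφ = r sinθ; differentiating, L cosφ·φ̇ = r ω cosθ.
L cosφ = √(L² − r² sin²θ) = 0.12701 m.
|ω_rod| = r ω |cosθ| / √(L² − r² sin²θ) = 0.0463·164.4·0.51054/0.12701 = 30.6 rad/s.

30.6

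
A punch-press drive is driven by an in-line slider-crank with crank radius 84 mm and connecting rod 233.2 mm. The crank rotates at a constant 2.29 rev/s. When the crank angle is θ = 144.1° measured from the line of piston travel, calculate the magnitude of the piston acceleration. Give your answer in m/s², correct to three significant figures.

11.9

ω = 2π·2.29 = 14.39 rad/s
x(θ) = r cosθ + √(L² − r² sin²θ); with ω constant, a = ω²·d²x/dθ².
d²x/dθ² = −r cosθ − r²(cos2θ)/√u − r⁴ sin²2θ/(4u^{3/2}),  u = L² − r² sin²θ = 0.0519562 m².
Substituting r = 0.084 m, L = 0.2332 m, θ = 144.1°: d²x/dθ² = +0.057426 m.
a = ω²·d²x/dθ² = (14.39)²·(+0.057426) = +11.889 m/s²;  |a| = 11.889 m/s².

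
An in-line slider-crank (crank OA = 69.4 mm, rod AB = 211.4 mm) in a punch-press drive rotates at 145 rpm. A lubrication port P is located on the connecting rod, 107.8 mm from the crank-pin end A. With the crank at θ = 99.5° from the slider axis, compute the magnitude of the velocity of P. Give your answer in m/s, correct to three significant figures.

1.01

ω = 15.18 rad/s.  Crank-pin speed |V_A| = rω = 1.0538 m/s, perpendicular to OA.
Rod angle: sinφ = −(r/L) sinθ ⇒ φ = -18.892°; ω_rod = −rω cosθ/√(L²−r²sin²θ) = +0.86958 rad/s.
V_P = V_A + ω_rod × AP, with AP = 0.1078 m along the rod.
Components: V_Px = −rω sinθ − a·ω_rod·sinφ = -1.009 m/s;  V_Py = rω cosθ + a·ω_rod·cosφ = -0.085235 m/s.
|V_P| = √(V_Px² + V_Py²) = 1.0126 m/s.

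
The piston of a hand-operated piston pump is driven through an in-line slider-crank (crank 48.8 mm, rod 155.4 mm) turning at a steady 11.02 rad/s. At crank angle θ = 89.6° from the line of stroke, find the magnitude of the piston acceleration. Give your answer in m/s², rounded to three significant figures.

ω = 11.02 rad/s
x(θ) = r cosθ + √(L² − r² sin²θ); with ω constant, a = ω²·d²x/dθ².
d²x/dθ² = −r cosθ − r²(cos2θ)/√u − r⁴ sin²2θ/(4u^{3/2}),  u = L² − r² sin²θ = 0.0217678 m².
Substituting r = 0.0488 m, L = 0.1554 m, θ = 89.6°: d²x/dθ² = +0.015799 m.
a = ω²·d²x/dθ² = (11.02)²·(+0.015799) = +1.9186 m/s²;  |a| = 1.9186 m/s².

1.92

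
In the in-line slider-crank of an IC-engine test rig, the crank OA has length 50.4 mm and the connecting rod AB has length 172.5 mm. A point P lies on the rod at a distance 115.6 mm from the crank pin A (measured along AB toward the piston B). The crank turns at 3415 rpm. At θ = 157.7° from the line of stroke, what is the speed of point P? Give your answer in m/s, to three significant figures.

7.84

ω = 357.6 rad/s.  Crank-pin speed |V_A| = rω = 18.024 m/s, perpendicular to OA.
Rod angle: sinφ = −(r/L) sinθ ⇒ φ = -6.365°; ω_rod = −rω cosθ/√(L²−r²sin²θ) = +97.272 rad/s.
V_P = V_A + ω_rod × AP, with AP = 0.1156 m along the rod.
Components: V_Px = −rω sinθ − a·ω_rod·sinφ = -5.5926 m/s;  V_Py = rω cosθ + a·ω_rod·cosφ = -5.5006 m/s.
|V_P| = √(V_Px² + V_Py²) = 7.8444 m/s.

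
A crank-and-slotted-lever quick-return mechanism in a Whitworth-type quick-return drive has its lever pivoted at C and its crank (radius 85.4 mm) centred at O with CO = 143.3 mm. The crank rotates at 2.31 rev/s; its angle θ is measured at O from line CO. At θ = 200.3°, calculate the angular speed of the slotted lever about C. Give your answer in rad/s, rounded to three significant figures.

ω = 14.51 rad/s (from 2.31 rev/s).
Crank pin A relative to C: A = (d + r cosθ, r sinθ); lever angle φ = atan2(r sinθ, d + r cosθ).
Differentiating tanφ: φ̇ = rω(d cosθ + r)/(d² + r² + 2dr cosθ).
d² + r² + 2dr cosθ = |CA|² = 0.00487262 m²;  d cosθ + r = -0.048999 m.
|ω_lever| = |0.0854·14.51·-0.048999| / 0.00487262 = 12.465 rad/s.

12.5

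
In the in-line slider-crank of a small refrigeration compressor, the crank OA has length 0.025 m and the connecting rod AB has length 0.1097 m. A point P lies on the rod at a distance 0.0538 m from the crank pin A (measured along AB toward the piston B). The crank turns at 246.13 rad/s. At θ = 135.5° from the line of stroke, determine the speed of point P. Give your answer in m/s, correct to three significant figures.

4.55

ω = 246.1 rad/s.  Crank-pin speed |V_A| = rω = 6.1532 m/s, perpendicular to OA.
Rod angle: sinφ = −(r/L) sinθ ⇒ φ = -9.191°; ω_rod = −rω cosθ/√(L²−r²sin²θ) = +40.528 rad/s.
V_P = V_A + ω_rod × AP, with AP = 0.0538 m along the rod.
Components: V_Px = −rω sinθ − a·ω_rod·sinφ = -3.9646 m/s;  V_Py = rω cosθ + a·ω_rod·cosφ = -2.2364 m/s.
|V_P| = √(V_Px² + V_Py²) = 4.5519 m/s.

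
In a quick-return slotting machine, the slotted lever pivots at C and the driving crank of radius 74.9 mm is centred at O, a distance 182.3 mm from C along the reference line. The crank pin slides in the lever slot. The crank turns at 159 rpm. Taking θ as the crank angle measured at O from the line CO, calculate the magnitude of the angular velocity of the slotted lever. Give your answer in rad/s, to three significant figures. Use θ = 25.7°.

4.70

ω = 16.65 rad/s (from 159 rpm).
Crank pin A relative to C: A = (d + r cosθ, r sinθ); lever angle φ = atan2(r sinθ, d + r cosθ).
Differentiating tanφ: φ̇ = rω(d cosθ + r)/(d² + r² + 2dr cosθ).
d² + r² + 2dr cosθ = |CA|² = 0.0634504 m²;  d cosθ + r = +0.23917 m.
|ω_lever| = |0.0749·16.65·+0.23917| / 0.0634504 = 4.7008 rad/s.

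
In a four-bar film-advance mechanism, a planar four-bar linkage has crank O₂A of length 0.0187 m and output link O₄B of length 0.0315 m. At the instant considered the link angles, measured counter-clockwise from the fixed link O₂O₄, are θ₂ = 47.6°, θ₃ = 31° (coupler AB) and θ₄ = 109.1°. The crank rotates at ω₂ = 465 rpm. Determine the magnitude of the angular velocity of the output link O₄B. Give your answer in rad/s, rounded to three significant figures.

8.44

ω₂ = 48.69 rad/s (from 465 rpm).
Differentiating the loop-closure r₂e^{iθ₂}+r₃e^{iθ₃}=r₁+r₄e^{iθ₄} gives r₂ω₂e^{iθ₂}+r₃ω₃e^{iθ₃}=r₄ω₄e^{iθ₄}.
Eliminating the other unknown: ω₄ = r₂ω₂ sin(θ₂−θ₃) / [r₄ sin(θ₄−θ₃)].
Numerator sine = +0.28569; denominator sine = +0.97851.
Result = 0.0187·48.69·(+0.28569) / (0.0315·(+0.97851)) = +8.44 rad/s; magnitude 8.44 rad/s.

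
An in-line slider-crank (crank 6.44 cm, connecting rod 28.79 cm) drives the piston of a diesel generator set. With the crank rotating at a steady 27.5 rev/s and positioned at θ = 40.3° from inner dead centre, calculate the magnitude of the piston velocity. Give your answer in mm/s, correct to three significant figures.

ω = 2π·27.5 = 172.8 rad/s
For an in-line slider-crank, x = r cosθ + √(L² − r² sin²θ), so v = −rω sinθ·[1 + r cosθ/√(L² − r² sin²θ)].
With r = 0.0644 m, L = 0.2879 m, θ = 40.3°: √(L² − r² sin²θ) = 0.28487 m.
v = −0.0644·172.8·0.64679·[1 + 0.0644·0.76267/0.28487] = -8.4381 m/s.
|v| = 8.4381 m/s = 8438.1 mm/s.

8440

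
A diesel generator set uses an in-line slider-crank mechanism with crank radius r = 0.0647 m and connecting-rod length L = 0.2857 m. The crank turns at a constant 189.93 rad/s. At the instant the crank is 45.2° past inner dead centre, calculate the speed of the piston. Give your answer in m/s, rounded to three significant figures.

ω = 189.9 rad/s
For an in-line slider-crank, x = r cosθ + √(L² − r² sin²θ), so v = −rω sinθ·[1 + r cosθ/√(L² − r² sin²θ)].
With r = 0.0647 m, L = 0.2857 m, θ = 45.2°: √(L² − r² sin²θ) = 0.28199 m.
v = −0.0647·189.9·0.70957·[1 + 0.0647·0.70463/0.28199] = -10.129 m/s.
|v| = 10.129 m/s.

10.1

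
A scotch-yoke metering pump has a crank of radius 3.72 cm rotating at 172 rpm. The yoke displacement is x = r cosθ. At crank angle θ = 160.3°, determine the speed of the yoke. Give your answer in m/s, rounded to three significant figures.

ω = 18.01 rad/s (from 172 rpm).
x = r cosθ ⇒ ẋ = −rω sinθ.
|v| = rω|sinθ| = 0.0372·18.01·|sin 160.3°| = 0.22587 m/s.

0.226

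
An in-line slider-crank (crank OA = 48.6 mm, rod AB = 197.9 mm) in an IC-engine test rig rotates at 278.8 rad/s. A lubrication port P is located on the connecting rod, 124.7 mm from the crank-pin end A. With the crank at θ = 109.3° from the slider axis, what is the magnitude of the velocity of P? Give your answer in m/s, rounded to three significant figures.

12.2

ω = 278.8 rad/s.  Crank-pin speed |V_A| = rω = 13.55 m/s, perpendicular to OA.
Rod angle: sinφ = −(r/L) sinθ ⇒ φ = -13.402°; ω_rod = −rω cosθ/√(L²−r²sin²θ) = +23.263 rad/s.
V_P = V_A + ω_rod × AP, with AP = 0.1247 m along the rod.
Components: V_Px = −rω sinθ − a·ω_rod·sinφ = -12.116 m/s;  V_Py = rω cosθ + a·ω_rod·cosφ = -1.6565 m/s.
|V_P| = √(V_Px² + V_Py²) = 12.229 m/s.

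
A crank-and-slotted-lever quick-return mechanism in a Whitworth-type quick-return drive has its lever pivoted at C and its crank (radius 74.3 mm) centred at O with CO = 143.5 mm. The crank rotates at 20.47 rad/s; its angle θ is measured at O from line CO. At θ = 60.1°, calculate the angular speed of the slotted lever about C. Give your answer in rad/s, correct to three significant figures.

6.04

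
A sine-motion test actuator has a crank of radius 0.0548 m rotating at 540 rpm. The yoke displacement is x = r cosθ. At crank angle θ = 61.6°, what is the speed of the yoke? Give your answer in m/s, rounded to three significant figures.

ω = 56.55 rad/s (from 540 rpm).
x = r cosθ ⇒ ẋ = −rω sinθ.
|v| = rω|sinθ| = 0.0548·56.55·|sin 61.6°| = 2.7259 m/s.

2.73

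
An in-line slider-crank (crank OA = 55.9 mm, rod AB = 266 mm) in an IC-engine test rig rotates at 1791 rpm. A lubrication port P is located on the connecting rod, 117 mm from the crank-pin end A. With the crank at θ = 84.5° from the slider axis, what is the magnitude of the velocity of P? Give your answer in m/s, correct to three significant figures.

10.5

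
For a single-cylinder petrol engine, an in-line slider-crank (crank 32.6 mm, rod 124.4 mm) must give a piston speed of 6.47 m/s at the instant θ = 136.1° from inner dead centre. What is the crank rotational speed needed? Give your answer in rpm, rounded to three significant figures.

For an in-line slider-crank, |v_piston| = rω|sinθ|·[1 + r cosθ/√(L² − r² sin²θ)].
With r = 0.0326 m, L = 0.1244 m, θ = 136.1°: the bracketed kinematic factor |dx/dθ| = 0.018264 m.
ω = v/|dx/dθ| = 6.47/0.018264 = 354.24 rad/s.
N = 60ω/(2π) = 3382.8 rpm.

3380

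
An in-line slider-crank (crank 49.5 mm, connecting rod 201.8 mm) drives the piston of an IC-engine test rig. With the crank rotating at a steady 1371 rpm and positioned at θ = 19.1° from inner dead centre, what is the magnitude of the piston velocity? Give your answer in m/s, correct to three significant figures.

2.87

ω = 2π·1371/60 = 143.6 rad/s
For an in-line slider-crank, x = r cosθ + √(L² − r² sin²θ), so v = −rω sinθ·[1 + r cosθ/√(L² − r² sin²θ)].
With r = 0.0495 m, L = 0.2018 m, θ = 19.1°: √(L² − r² sin²θ) = 0.20115 m.
v = −0.0495·143.6·0.32722·[1 + 0.0495·0.94495/0.20115] = -2.8662 m/s.
|v| = 2.8662 m/s.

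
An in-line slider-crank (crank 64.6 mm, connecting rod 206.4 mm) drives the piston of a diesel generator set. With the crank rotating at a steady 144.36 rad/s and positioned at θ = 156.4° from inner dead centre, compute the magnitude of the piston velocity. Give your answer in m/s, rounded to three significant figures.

2.65

ω = 144.4 rad/s
For an in-line slider-crank, x = r cosθ + √(L² − r² sin²θ), so v = −rω sinθ·[1 + r cosθ/√(L² − r² sin²θ)].
With r = 0.0646 m, L = 0.2064 m, θ = 156.4°: √(L² − r² sin²θ) = 0.20477 m.
v = −0.0646·144.4·0.40035·[1 + 0.0646·-0.91636/0.20477] = -2.6542 m/s.
|v| = 2.6542 m/s.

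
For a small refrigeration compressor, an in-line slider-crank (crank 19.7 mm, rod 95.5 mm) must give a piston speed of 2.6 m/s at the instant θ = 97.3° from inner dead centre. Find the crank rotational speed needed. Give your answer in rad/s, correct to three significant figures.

For an in-line slider-crank, |v_piston| = rω|sinθ|·[1 + r cosθ/√(L² − r² sin²θ)].
With r = 0.0197 m, L = 0.0955 m, θ = 97.3°: the bracketed kinematic factor |dx/dθ| = 0.019017 m.
ω = v/|dx/dθ| = 2.6/0.019017 = 136.72 rad/s.

137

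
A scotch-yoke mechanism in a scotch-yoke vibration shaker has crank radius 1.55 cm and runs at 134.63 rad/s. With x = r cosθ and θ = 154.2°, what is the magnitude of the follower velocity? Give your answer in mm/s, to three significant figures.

ω = 134.6 rad/s
x = r cosθ ⇒ ẋ = −rω sinθ.
|v| = rω|sinθ| = 0.0155·134.6·|sin 154.2°| = 0.90823 m/s = 908.23 mm/s.

908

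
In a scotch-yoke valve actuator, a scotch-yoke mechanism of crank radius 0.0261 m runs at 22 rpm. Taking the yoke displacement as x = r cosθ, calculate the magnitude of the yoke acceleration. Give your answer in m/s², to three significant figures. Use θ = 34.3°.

ω = 2.304 rad/s (from 22 rpm).
x = r cosθ ⇒ ẍ = −rω² cosθ (ω constant).
|a| = rω²|cosθ| = 0.0261·(2.304)²·|cos 34.3°| = 0.11444 m/s².

0.114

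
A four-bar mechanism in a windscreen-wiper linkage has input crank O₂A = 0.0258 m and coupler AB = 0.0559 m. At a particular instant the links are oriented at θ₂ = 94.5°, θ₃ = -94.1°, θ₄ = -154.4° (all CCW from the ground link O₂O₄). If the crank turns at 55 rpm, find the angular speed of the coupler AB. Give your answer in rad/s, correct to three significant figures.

ω₂ = 5.76 rad/s (from 55 rpm).
Differentiating the loop-closure r₂e^{iθ₂}+r₃e^{iθ₃}=r₁+r₄e^{iθ₄} gives r₂ω₂e^{iθ₂}+r₃ω₃e^{iθ₃}=r₄ω₄e^{iθ₄}.
Eliminating the other unknown: ω₃ = r₂ω₂ sin(θ₄−θ₂) / [r₃ sin(θ₃−θ₄)].
Numerator sine = +0.93295; denominator sine = +0.86863.
Result = 0.0258·5.76·(+0.93295) / (0.0559·(+0.86863)) = +2.8551 rad/s; magnitude 2.8551 rad/s.

2.86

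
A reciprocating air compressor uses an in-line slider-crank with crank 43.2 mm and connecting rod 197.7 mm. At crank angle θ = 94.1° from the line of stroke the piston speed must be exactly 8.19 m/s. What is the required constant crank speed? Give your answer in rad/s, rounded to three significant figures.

For an in-line slider-crank, |v_piston| = rω|sinθ|·[1 + r cosθ/√(L² − r² sin²θ)].
With r = 0.0432 m, L = 0.1977 m, θ = 94.1°: the bracketed kinematic factor |dx/dθ| = 0.0424 m.
ω = v/|dx/dθ| = 8.19/0.0424 = 193.16 rad/s.

193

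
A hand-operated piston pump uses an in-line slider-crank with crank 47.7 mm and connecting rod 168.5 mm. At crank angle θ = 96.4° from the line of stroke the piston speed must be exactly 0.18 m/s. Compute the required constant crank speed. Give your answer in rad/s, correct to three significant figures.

3.93

For an in-line slider-crank, |v_piston| = rω|sinθ|·[1 + r cosθ/√(L² − r² sin²θ)].
With r = 0.0477 m, L = 0.1685 m, θ = 96.4°: the bracketed kinematic factor |dx/dθ| = 0.045844 m.
ω = v/|dx/dθ| = 0.18/0.045844 = 3.9264 rad/s.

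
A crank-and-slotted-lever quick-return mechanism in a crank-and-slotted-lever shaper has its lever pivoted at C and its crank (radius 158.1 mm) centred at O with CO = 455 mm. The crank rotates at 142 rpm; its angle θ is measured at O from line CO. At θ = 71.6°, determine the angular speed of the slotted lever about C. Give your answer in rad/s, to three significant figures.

2.56

ω = 14.87 rad/s (from 142 rpm).
Crank pin A relative to C: A = (d + r cosθ, r sinθ); lever angle φ = atan2(r sinθ, d + r cosθ).
Differentiating tanφ: φ̇ = rω(d cosθ + r)/(d² + r² + 2dr cosθ).
d² + r² + 2dr cosθ = |CA|² = 0.277433 m²;  d cosθ + r = +0.30172 m.
|ω_lever| = |0.1581·14.87·+0.30172| / 0.277433 = 2.5568 rad/s.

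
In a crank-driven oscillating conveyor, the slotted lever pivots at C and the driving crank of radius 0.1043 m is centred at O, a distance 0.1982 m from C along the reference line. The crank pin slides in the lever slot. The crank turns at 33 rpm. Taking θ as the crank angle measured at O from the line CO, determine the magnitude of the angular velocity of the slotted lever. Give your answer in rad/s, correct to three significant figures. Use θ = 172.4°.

3.62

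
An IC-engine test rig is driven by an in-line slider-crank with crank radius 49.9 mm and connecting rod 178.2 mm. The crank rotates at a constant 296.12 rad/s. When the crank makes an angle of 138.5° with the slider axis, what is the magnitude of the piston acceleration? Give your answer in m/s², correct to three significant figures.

ω = 296.1 rad/s
x(θ) = r cosθ + √(L² − r² sin²θ); with ω constant, a = ω²·d²x/dθ².
d²x/dθ² = −r cosθ − r²(cos2θ)/√u − r⁴ sin²2θ/(4u^{3/2}),  u = L² − r² sin²θ = 0.030662 m².
Substituting r = 0.0499 m, L = 0.1782 m, θ = 138.5°: d²x/dθ² = +0.035355 m.
a = ω²·d²x/dθ² = (296.1)²·(+0.035355) = +3100.2 m/s²;  |a| = 3100.2 m/s².

3100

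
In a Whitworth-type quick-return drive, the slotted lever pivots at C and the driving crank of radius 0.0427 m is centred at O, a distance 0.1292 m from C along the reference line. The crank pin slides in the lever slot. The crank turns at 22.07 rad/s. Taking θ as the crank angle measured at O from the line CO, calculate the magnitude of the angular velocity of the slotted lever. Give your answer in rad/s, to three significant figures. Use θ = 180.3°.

ω = 22.07 rad/s
Crank pin A relative to C: A = (d + r cosθ, r sinθ); lever angle φ = atan2(r sinθ, d + r cosθ).
Differentiating tanφ: φ̇ = rω(d cosθ + r)/(d² + r² + 2dr cosθ).
d² + r² + 2dr cosθ = |CA|² = 0.0074824 m²;  d cosθ + r = -0.086498 m.
|ω_lever| = |0.0427·22.07·-0.086498| / 0.0074824 = 10.894 rad/s.

10.9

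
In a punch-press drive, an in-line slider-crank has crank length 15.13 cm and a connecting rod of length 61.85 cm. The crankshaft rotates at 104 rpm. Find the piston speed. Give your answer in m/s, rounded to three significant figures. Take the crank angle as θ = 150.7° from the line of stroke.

0.633

ω = 2π·104/60 = 10.89 rad/s
For an in-line slider-crank, x = r cosθ + √(L² − r² sin²θ), so v = −rω sinθ·[1 + r cosθ/√(L² − r² sin²θ)].
With r = 0.1513 m, L = 0.6185 m, θ = 150.7°: √(L² − r² sin²θ) = 0.61405 m.
v = −0.1513·10.89·0.48938·[1 + 0.1513·-0.87207/0.61405] = -0.63312 m/s.
|v| = 0.63312 m/s.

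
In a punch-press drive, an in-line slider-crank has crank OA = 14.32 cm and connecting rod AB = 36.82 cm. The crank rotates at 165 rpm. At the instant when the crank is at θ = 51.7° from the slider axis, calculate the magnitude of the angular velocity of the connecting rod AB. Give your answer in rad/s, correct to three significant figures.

4.37

ω = 17.28 rad/s (converted from 165 rpm).
The rod makes angle φ with the slider axis where L sinφ = r sinθ; differentiating, L cosφ·φ̇ = r ω cosθ.
L cosφ = √(L² − r² sin²θ) = 0.35063 m.
|ω_rod| = r ω |cosθ| / √(L² − r² sin²θ) = 0.1432·17.28·0.61978/0.35063 = 4.3736 rad/s.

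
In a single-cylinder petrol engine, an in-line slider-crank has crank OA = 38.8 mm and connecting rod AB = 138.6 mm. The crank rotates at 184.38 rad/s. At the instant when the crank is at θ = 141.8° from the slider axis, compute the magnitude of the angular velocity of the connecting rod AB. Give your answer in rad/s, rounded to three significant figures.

41.2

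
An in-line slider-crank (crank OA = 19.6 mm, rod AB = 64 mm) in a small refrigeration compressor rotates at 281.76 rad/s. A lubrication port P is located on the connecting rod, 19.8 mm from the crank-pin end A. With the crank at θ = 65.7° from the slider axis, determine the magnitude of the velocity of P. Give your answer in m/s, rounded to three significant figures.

ω = 281.8 rad/s.  Crank-pin speed |V_A| = rω = 5.5225 m/s, perpendicular to OA.
Rod angle: sinφ = −(r/L) sinθ ⇒ φ = -16.208°; ω_rod = −rω cosθ/√(L²−r²sin²θ) = -36.979 rad/s.
V_P = V_A + ω_rod × AP, with AP = 0.0198 m along the rod.
Components: V_Px = −rω sinθ − a·ω_rod·sinφ = -5.2376 m/s;  V_Py = rω cosθ + a·ω_rod·cosφ = +1.5695 m/s.
|V_P| = √(V_Px² + V_Py²) = 5.4677 m/s.

5.47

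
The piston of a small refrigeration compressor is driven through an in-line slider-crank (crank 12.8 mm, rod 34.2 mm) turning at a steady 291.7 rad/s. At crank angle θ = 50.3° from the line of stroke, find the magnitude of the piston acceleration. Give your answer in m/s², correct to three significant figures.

ω = 291.7 rad/s
x(θ) = r cosθ + √(L² − r² sin²θ); with ω constant, a = ω²·d²x/dθ².
d²x/dθ² = −r cosθ − r²(cos2θ)/√u − r⁴ sin²2θ/(4u^{3/2}),  u = L² − r² sin²θ = 0.00107265 m².
Substituting r = 0.0128 m, L = 0.0342 m, θ = 50.3°: d²x/dθ² = -0.0074406 m.
a = ω²·d²x/dθ² = (291.7)²·(-0.0074406) = -633.11 m/s²;  |a| = 633.11 m/s².

633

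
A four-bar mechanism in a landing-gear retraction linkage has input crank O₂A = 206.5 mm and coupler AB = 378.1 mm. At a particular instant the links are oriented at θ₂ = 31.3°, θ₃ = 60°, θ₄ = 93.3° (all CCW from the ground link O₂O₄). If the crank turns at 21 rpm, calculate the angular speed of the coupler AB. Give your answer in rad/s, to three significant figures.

ω₂ = 2.199 rad/s (from 21 rpm).
Differentiating the loop-closure r₂e^{iθ₂}+r₃e^{iθ₃}=r₁+r₄e^{iθ₄} gives r₂ω₂e^{iθ₂}+r₃ω₃e^{iθ₃}=r₄ω₄e^{iθ₄}.
Eliminating the other unknown: ω₃ = r₂ω₂ sin(θ₄−θ₂) / [r₃ sin(θ₃−θ₄)].
Numerator sine = +0.88295; denominator sine = -0.54902.
Result = 0.2065·2.199·(+0.88295) / (0.3781·(-0.54902)) = -1.9315 rad/s; magnitude 1.9315 rad/s.

1.93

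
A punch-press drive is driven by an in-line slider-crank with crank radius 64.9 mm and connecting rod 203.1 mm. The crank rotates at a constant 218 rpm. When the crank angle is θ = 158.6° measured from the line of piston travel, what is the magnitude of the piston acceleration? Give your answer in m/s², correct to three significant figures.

23.4

ω = 2π·218/60 = 22.83 rad/s
x(θ) = r cosθ + √(L² − r² sin²θ); with ω constant, a = ω²·d²x/dθ².
d²x/dθ² = −r cosθ − r²(cos2θ)/√u − r⁴ sin²2θ/(4u^{3/2}),  u = L² − r² sin²θ = 0.0406888 m².
Substituting r = 0.0649 m, L = 0.2031 m, θ = 158.6°: d²x/dθ² = +0.044855 m.
a = ω²·d²x/dθ² = (22.83)²·(+0.044855) = +23.377 m/s²;  |a| = 23.377 m/s².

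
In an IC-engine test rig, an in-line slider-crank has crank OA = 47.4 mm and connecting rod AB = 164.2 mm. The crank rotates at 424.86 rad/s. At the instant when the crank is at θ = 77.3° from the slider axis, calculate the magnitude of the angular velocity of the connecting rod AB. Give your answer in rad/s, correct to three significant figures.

28.1

ω = 424.9 rad/s
The rod makes angle φ with the slider axis where L sinφ = r sinθ; differentiating, L cosφ·φ̇ = r ω cosθ.
L cosφ = √(L² − r² sin²θ) = 0.15755 m.
|ω_rod| = r ω |cosθ| / √(L² − r² sin²θ) = 0.0474·424.9·0.21985/0.15755 = 28.1 rad/s.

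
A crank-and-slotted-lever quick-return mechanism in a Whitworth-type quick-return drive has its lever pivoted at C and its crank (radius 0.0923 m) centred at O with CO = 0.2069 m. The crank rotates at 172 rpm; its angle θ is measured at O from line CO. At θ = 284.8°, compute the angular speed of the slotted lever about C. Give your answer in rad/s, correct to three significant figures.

ω = 18.01 rad/s (from 172 rpm).
Crank pin A relative to C: A = (d + r cosθ, r sinθ); lever angle φ = atan2(r sinθ, d + r cosθ).
Differentiating tanφ: φ̇ = rω(d cosθ + r)/(d² + r² + 2dr cosθ).
d² + r² + 2dr cosθ = |CA|² = 0.0610833 m²;  d cosθ + r = +0.14515 m.
|ω_lever| = |0.0923·18.01·+0.14515| / 0.0610833 = 3.9506 rad/s.

3.95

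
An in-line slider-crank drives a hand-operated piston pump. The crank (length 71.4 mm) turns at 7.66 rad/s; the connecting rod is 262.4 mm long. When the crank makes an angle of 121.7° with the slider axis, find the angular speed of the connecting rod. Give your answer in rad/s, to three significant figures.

ω = 7.66 rad/s
The rod makes angle φ with the slider axis where L sinφ = r sinθ; differentiating, L cosφ·φ̇ = r ω cosθ.
L cosφ = √(L² − r² sin²θ) = 0.25527 m.
|ω_rod| = r ω |cosθ| / √(L² − r² sin²θ) = 0.0714·7.66·0.52547/0.25527 = 1.1258 rad/s.

1.13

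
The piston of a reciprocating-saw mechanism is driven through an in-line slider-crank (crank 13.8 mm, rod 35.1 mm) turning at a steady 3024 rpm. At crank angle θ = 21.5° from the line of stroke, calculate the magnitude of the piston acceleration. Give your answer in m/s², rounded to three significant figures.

ω = 2π·3024/60 = 316.7 rad/s
x(θ) = r cosθ + √(L² − r² sin²θ); with ω constant, a = ω²·d²x/dθ².
d²x/dθ² = −r cosθ − r²(cos2θ)/√u − r⁴ sin²2θ/(4u^{3/2}),  u = L² − r² sin²θ = 0.00120643 m².
Substituting r = 0.0138 m, L = 0.0351 m, θ = 21.5°: d²x/dθ² = -0.01695 m.
a = ω²·d²x/dθ² = (316.7)²·(-0.01695) = -1699.8 m/s²;  |a| = 1699.8 m/s².

1700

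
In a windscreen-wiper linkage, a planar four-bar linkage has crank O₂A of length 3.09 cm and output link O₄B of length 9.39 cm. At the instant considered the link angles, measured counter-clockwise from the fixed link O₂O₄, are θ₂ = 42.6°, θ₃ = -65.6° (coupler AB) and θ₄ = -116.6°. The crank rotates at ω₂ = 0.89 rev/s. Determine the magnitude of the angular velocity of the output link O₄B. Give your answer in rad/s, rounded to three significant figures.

2.25

ω₂ = 5.592 rad/s (from 0.89 rev/s).
Differentiating the loop-closure r₂e^{iθ₂}+r₃e^{iθ₃}=r₁+r₄e^{iθ₄} gives r₂ω₂e^{iθ₂}+r₃ω₃e^{iθ₃}=r₄ω₄e^{iθ₄}.
Eliminating the other unknown: ω₄ = r₂ω₂ sin(θ₂−θ₃) / [r₄ sin(θ₄−θ₃)].
Numerator sine = +0.94997; denominator sine = -0.77715.
Result = 0.0309·5.592·(+0.94997) / (0.0939·(-0.77715)) = -2.2494 rad/s; magnitude 2.2494 rad/s.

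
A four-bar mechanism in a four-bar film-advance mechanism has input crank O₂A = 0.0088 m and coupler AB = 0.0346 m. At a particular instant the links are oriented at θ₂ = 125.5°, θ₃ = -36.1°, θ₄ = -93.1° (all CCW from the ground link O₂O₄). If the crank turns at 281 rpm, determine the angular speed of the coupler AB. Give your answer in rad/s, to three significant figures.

ω₂ = 29.43 rad/s (from 281 rpm).
Differentiating the loop-closure r₂e^{iθ₂}+r₃e^{iθ₃}=r₁+r₄e^{iθ₄} gives r₂ω₂e^{iθ₂}+r₃ω₃e^{iθ₃}=r₄ω₄e^{iθ₄}.
Eliminating the other unknown: ω₃ = r₂ω₂ sin(θ₄−θ₂) / [r₃ sin(θ₃−θ₄)].
Numerator sine = +0.62388; denominator sine = +0.83867.
Result = 0.0088·29.43·(+0.62388) / (0.0346·(+0.83867)) = +5.5674 rad/s; magnitude 5.5674 rad/s.

5.57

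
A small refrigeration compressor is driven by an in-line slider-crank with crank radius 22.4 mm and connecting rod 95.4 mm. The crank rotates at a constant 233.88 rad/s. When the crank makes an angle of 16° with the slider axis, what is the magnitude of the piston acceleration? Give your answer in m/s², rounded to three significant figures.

1420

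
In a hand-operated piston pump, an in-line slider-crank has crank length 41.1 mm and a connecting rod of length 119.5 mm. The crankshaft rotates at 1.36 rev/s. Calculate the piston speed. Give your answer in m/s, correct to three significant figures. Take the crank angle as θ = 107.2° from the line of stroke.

0.299

ω = 2π·1.36 = 8.545 rad/s
For an in-line slider-crank, x = r cosθ + √(L² − r² sin²θ), so v = −rω sinθ·[1 + r cosθ/√(L² − r² sin²θ)].
With r = 0.0411 m, L = 0.1195 m, θ = 107.2°: √(L² − r² sin²θ) = 0.11287 m.
v = −0.0411·8.545·0.95528·[1 + 0.0411·-0.29571/0.11287] = -0.29937 m/s.
|v| = 0.29937 m/s.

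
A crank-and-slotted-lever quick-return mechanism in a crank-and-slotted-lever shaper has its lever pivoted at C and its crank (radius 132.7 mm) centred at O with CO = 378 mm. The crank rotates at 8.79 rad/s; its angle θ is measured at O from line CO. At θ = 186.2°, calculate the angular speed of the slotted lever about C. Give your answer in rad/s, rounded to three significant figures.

ω = 8.79 rad/s
Crank pin A relative to C: A = (d + r cosθ, r sinθ); lever angle φ = atan2(r sinθ, d + r cosθ).
Differentiating tanφ: φ̇ = rω(d cosθ + r)/(d² + r² + 2dr cosθ).
d² + r² + 2dr cosθ = |CA|² = 0.0607589 m²;  d cosθ + r = -0.24309 m.
|ω_lever| = |0.1327·8.79·-0.24309| / 0.0607589 = 4.6668 rad/s.

4.67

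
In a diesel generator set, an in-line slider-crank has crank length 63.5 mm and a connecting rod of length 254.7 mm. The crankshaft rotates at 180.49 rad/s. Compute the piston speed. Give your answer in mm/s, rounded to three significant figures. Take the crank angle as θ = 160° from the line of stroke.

3000

ω = 180.5 rad/s
For an in-line slider-crank, x = r cosθ + √(L² − r² sin²θ), so v = −rω sinθ·[1 + r cosθ/√(L² − r² sin²θ)].
With r = 0.0635 m, L = 0.2547 m, θ = 160°: √(L² − r² sin²θ) = 0.25377 m.
v = −0.0635·180.5·0.34202·[1 + 0.0635·-0.93969/0.25377] = -2.9982 m/s.
|v| = 2.9982 m/s = 2998.2 mm/s.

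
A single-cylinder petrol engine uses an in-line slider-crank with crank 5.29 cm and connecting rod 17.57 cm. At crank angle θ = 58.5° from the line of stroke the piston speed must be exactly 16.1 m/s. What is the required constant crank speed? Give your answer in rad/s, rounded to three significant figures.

For an in-line slider-crank, |v_piston| = rω|sinθ|·[1 + r cosθ/√(L² − r² sin²θ)].
With r = 0.0529 m, L = 0.1757 m, θ = 58.5°: the bracketed kinematic factor |dx/dθ| = 0.052446 m.
ω = v/|dx/dθ| = 16.1/0.052446 = 306.98 rad/s.

307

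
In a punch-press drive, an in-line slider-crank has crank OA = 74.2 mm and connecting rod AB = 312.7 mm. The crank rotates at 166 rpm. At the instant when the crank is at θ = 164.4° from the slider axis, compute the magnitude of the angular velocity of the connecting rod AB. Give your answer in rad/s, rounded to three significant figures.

ω = 17.38 rad/s (converted from 166 rpm).
The rod makes angle φ with the slider axis where L sinφ = r sinθ; differentiating, L cosφ·φ̇ = r ω cosθ.
L cosφ = √(L² − r² sin²θ) = 0.31206 m.
|ω_rod| = r ω |cosθ| / √(L² − r² sin²θ) = 0.0742·17.38·0.96316/0.31206 = 3.9811 rad/s.

3.98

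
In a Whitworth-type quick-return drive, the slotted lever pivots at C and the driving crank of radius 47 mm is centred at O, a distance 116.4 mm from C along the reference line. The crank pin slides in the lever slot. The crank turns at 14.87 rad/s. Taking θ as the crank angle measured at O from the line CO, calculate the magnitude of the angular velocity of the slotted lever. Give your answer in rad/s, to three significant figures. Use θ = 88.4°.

2.19

ω = 14.87 rad/s
Crank pin A relative to C: A = (d + r cosθ, r sinθ); lever angle φ = atan2(r sinθ, d + r cosθ).
Differentiating tanφ: φ̇ = rω(d cosθ + r)/(d² + r² + 2dr cosθ).
d² + r² + 2dr cosθ = |CA|² = 0.0160635 m²;  d cosθ + r = +0.05025 m.
|ω_lever| = |0.047·14.87·+0.05025| / 0.0160635 = 2.1863 rad/s.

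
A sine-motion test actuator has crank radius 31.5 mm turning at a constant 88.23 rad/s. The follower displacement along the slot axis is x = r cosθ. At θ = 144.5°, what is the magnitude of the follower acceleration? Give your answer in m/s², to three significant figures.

ω = 88.23 rad/s
x = r cosθ ⇒ ẍ = −rω² cosθ (ω constant).
|a| = rω²|cosθ| = 0.0315·(88.23)²·|cos 144.5°| = 199.63 m/s².

200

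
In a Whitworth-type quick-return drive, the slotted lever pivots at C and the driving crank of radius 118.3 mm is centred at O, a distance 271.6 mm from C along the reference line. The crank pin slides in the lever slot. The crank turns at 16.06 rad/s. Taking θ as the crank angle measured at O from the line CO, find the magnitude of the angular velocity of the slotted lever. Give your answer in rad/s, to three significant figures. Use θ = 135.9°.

3.50

ω = 16.06 rad/s
Crank pin A relative to C: A = (d + r cosθ, r sinθ); lever angle φ = atan2(r sinθ, d + r cosθ).
Differentiating tanφ: φ̇ = rω(d cosθ + r)/(d² + r² + 2dr cosθ).
d² + r² + 2dr cosθ = |CA|² = 0.0416143 m²;  d cosθ + r = -0.076743 m.
|ω_lever| = |0.1183·16.06·-0.076743| / 0.0416143 = 3.5037 rad/s.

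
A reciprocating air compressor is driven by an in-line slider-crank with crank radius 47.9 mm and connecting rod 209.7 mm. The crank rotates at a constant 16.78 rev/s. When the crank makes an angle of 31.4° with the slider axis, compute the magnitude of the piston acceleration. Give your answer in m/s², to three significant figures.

ω = 2π·16.8 = 105.4 rad/s
x(θ) = r cosθ + √(L² − r² sin²θ); with ω constant, a = ω²·d²x/dθ².
d²x/dθ² = −r cosθ − r²(cos2θ)/√u − r⁴ sin²2θ/(4u^{3/2}),  u = L² − r² sin²θ = 0.0433513 m².
Substituting r = 0.0479 m, L = 0.2097 m, θ = 31.4°: d²x/dθ² = -0.046038 m.
a = ω²·d²x/dθ² = (105.4)²·(-0.046038) = -511.75 m/s²;  |a| = 511.75 m/s².

512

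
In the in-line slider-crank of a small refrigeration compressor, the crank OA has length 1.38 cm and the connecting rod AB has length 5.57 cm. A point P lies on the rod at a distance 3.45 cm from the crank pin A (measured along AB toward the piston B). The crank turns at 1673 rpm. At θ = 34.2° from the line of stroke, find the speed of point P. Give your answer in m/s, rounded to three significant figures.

ω = 175.2 rad/s.  Crank-pin speed |V_A| = rω = 2.4177 m/s, perpendicular to OA.
Rod angle: sinφ = −(r/L) sinθ ⇒ φ = -8.005°; ω_rod = −rω cosθ/√(L²−r²sin²θ) = -36.253 rad/s.
V_P = V_A + ω_rod × AP, with AP = 0.0345 m along the rod.
Components: V_Px = −rω sinθ − a·ω_rod·sinφ = -1.5331 m/s;  V_Py = rω cosθ + a·ω_rod·cosφ = +0.76108 m/s.
|V_P| = √(V_Px² + V_Py²) = 1.7116 m/s.

1.71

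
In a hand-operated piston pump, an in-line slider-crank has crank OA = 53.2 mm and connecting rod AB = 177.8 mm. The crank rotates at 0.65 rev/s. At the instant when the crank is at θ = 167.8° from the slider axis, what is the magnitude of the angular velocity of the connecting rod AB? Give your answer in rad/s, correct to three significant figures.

ω = 4.084 rad/s (converted from 0.65 rev/s).
The rod makes angle φ with the slider axis where L sinφ = r sinθ; differentiating, L cosφ·φ̇ = r ω cosθ.
L cosφ = √(L² − r² sin²θ) = 0.17744 m.
|ω_rod| = r ω |cosθ| / √(L² − r² sin²θ) = 0.0532·4.084·0.97742/0.17744 = 1.1968 rad/s.

1.20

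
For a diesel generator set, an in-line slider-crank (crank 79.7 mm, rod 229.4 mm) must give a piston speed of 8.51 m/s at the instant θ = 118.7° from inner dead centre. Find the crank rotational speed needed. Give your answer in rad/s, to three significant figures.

For an in-line slider-crank, |v_piston| = rω|sinθ|·[1 + r cosθ/√(L² − r² sin²θ)].
With r = 0.0797 m, L = 0.2294 m, θ = 118.7°: the bracketed kinematic factor |dx/dθ| = 0.057662 m.
ω = v/|dx/dθ| = 8.51/0.057662 = 147.58 rad/s.

148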